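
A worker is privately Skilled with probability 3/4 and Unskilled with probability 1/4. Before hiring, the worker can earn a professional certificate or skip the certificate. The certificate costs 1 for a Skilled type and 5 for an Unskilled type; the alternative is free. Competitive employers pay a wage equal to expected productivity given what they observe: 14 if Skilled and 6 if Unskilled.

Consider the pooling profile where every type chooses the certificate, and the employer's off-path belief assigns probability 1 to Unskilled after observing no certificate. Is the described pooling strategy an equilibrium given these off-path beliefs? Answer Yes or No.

Yes

On path, the employer holds the prior and pays 3/4·14 + 1/4·6 = 12. Off path (no certificate), believing Unskilled, it pays 6.
Skilled: the certificate nets 12 − 1 = 11; no certificate nets 6. Skilled stays.
Unskilled: the certificate nets 12 − 5 = 7; no certificate nets 6. Unskilled stays.
No type deviates, so pooling is sustained.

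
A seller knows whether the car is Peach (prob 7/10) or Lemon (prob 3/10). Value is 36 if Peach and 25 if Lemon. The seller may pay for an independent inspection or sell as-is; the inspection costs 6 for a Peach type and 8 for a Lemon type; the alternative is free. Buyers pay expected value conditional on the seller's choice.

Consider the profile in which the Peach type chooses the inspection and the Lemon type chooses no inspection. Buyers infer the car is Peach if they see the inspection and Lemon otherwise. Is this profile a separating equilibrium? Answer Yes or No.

Under these beliefs, the inspection earns price 36 and no inspection earns price 25.
Peach: the inspection nets 36 − 6 = 30; no inspection nets 25. Peach prefers the inspection.
Lemon: the inspection nets 36 − 8 = 28; no inspection nets 25. Lemon would deviate to the inspection.
Lemon has a profitable deviation, so the profile is not an equilibrium.

No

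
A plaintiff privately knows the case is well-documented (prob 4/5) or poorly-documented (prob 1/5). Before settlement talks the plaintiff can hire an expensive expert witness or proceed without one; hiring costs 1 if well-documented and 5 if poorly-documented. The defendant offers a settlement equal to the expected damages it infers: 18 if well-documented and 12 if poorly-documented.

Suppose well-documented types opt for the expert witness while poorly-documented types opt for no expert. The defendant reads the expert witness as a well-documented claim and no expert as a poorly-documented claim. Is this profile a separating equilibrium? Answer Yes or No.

No

Under these beliefs, the expert witness earns settlement 18 and no expert earns settlement 12.
well-documented: the expert witness nets 18 − 1 = 17; no expert nets 12. well-documented prefers the expert witness.
poorly-documented: the expert witness nets 18 − 5 = 13; no expert nets 12. poorly-documented would deviate to the expert witness.
poorly-documented has a profitable deviation, so the profile is not an equilibrium.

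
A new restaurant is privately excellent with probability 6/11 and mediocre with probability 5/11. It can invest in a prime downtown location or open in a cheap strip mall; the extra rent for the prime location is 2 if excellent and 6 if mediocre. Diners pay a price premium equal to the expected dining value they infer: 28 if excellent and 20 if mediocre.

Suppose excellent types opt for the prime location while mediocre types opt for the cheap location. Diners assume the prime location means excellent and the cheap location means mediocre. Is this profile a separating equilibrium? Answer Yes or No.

No

Under these beliefs, the prime location earns price premium 28 and the cheap location earns price premium 20.
excellent: the prime location nets 28 − 2 = 26; the cheap location nets 20. excellent prefers the prime location.
mediocre: the prime location nets 28 − 6 = 22; the cheap location nets 20. mediocre would deviate to the prime location.
mediocre has a profitable deviation, so the profile is not an equilibrium.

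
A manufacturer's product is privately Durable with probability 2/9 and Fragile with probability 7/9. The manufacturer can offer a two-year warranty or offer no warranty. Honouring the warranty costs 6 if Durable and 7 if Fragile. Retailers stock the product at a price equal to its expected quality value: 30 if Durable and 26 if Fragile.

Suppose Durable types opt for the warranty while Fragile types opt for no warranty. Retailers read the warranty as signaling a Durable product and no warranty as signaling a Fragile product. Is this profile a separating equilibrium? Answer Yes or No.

Under these beliefs, the warranty earns price 30 and no warranty earns price 26.
Durable: the warranty nets 30 − 6 = 24; no warranty nets 26. Durable would deviate to no warranty.
Fragile: the warranty nets 30 − 7 = 23; no warranty nets 26. Fragile prefers no warranty.
Durable has a profitable deviation, so the profile is not an equilibrium.

No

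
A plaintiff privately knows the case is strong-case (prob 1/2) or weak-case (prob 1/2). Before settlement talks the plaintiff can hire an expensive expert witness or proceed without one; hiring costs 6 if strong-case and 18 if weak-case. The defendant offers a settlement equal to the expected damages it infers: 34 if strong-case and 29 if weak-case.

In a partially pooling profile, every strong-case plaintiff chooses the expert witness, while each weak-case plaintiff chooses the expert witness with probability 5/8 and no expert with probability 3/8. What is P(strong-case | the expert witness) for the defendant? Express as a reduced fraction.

8/13

P(the expert witness) = (1/2)·1 + (1/2)·(5/8) = 13/16.
By Bayes' rule, P(strong-case | the expert witness) = (1/2) / (13/16) = 8/13.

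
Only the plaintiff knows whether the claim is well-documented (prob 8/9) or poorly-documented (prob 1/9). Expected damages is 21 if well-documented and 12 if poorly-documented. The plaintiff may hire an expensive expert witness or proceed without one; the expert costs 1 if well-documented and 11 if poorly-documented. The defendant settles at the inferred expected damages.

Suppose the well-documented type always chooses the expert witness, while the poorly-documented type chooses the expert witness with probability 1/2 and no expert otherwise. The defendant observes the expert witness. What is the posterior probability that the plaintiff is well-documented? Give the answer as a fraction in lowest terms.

16/17

P(the expert witness) = (8/9)·1 + (1/9)·(1/2) = 17/18.
By Bayes' rule, P(well-documented | the expert witness) = (8/9) / (17/18) = 16/17.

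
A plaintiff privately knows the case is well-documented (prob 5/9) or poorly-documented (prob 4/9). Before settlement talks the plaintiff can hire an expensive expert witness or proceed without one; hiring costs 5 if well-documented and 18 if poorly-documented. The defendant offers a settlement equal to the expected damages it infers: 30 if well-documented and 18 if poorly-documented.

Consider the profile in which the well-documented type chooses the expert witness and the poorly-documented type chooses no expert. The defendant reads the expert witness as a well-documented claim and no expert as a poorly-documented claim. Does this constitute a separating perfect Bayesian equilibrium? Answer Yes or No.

Under these beliefs, the expert witness earns settlement 30 and no expert earns settlement 18.
well-documented: the expert witness nets 30 − 5 = 25; no expert nets 18. well-documented prefers the expert witness.
poorly-documented: the expert witness nets 30 − 18 = 12; no expert nets 18. poorly-documented prefers no expert.
Neither type deviates, so the separating profile is an equilibrium.

Yes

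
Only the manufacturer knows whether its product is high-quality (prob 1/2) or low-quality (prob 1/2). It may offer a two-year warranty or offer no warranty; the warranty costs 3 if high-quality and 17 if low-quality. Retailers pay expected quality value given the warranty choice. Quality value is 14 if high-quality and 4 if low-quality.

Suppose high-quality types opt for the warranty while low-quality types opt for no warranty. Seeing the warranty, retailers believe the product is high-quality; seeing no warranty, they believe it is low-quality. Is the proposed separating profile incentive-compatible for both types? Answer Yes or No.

Under these beliefs, the warranty earns price 14 and no warranty earns price 4.
high-quality: the warranty nets 14 − 3 = 11; no warranty nets 4. high-quality prefers the warranty.
low-quality: the warranty nets 14 − 17 = -3; no warranty nets 4. low-quality prefers no warranty.
Neither type deviates, so the separating profile is an equilibrium.

Yes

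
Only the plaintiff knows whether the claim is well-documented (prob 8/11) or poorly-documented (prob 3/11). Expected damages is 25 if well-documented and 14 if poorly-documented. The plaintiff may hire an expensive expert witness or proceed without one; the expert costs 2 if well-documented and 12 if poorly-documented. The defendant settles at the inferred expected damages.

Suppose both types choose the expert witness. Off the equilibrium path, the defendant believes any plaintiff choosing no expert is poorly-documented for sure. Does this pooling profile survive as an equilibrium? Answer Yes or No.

On path, the defendant holds the prior and pays 8/11·25 + 3/11·14 = 22. Off path (no expert), believing poorly-documented, it pays 14.
well-documented: the expert witness nets 22 − 2 = 20; no expert nets 14. well-documented stays.
poorly-documented: the expert witness nets 22 − 12 = 10; no expert nets 14. poorly-documented would deviate.
A type deviates, so pooling fails.

No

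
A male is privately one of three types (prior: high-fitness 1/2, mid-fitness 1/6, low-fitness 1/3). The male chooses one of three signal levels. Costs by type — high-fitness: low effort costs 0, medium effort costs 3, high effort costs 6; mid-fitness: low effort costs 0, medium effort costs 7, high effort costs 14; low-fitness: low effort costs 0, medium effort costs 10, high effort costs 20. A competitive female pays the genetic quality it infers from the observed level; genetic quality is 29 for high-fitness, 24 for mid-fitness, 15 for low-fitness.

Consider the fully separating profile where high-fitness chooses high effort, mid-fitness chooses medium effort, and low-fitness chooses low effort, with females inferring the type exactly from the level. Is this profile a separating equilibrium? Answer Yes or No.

Yes

Separating mating payoffs: high effort → 29, medium effort → 24, low effort → 15.
high-fitness (assigned high effort): low effort: 15 − 0 = 15; medium effort: 24 − 3 = 21; high effort: 29 − 6 = 23. high-fitness stays.
mid-fitness (assigned medium effort): low effort: 15 − 0 = 15; medium effort: 24 − 7 = 17; high effort: 29 − 14 = 15. mid-fitness stays.
low-fitness (assigned low effort): low effort: 15 − 0 = 15; medium effort: 24 − 10 = 14; high effort: 29 − 20 = 9. low-fitness stays.
Every type prefers its assigned level; separation holds.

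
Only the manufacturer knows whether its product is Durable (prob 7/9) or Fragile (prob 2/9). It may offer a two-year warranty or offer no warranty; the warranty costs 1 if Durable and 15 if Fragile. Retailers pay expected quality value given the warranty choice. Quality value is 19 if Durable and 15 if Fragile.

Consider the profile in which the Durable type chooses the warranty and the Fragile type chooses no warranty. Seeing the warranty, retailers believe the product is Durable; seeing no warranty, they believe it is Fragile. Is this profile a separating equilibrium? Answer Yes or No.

Under these beliefs, the warranty earns price 19 and no warranty earns price 15.
Durable: the warranty nets 19 − 1 = 18; no warranty nets 15. Durable prefers the warranty.
Fragile: the warranty nets 19 − 15 = 4; no warranty nets 15. Fragile prefers no warranty.
Neither type deviates, so the separating profile is an equilibrium.

Yes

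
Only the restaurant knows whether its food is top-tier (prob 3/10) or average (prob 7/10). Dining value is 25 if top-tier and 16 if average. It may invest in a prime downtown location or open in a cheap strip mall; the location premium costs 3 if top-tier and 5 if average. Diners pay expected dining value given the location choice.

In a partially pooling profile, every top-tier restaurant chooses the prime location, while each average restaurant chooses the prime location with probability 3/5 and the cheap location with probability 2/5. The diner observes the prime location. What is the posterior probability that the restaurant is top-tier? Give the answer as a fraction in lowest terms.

5/12

P(the prime location) = (3/10)·1 + (7/10)·(3/5) = 18/25.
By Bayes' rule, P(top-tier | the prime location) = (3/10) / (18/25) = 5/12.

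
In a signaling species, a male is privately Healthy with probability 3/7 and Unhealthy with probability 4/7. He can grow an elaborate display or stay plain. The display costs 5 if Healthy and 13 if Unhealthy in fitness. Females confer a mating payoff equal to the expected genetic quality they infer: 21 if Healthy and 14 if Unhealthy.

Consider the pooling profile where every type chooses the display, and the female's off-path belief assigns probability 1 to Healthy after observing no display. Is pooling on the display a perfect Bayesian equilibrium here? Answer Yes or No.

On path, the female holds the prior and pays 3/7·21 + 4/7·14 = 17. Off path (no display), believing Healthy, it pays 21.
Healthy: the display nets 17 − 5 = 12; no display nets 21. Healthy would deviate.
Unhealthy: the display nets 17 − 13 = 4; no display nets 21. Unhealthy would deviate.
A type deviates, so pooling fails.

No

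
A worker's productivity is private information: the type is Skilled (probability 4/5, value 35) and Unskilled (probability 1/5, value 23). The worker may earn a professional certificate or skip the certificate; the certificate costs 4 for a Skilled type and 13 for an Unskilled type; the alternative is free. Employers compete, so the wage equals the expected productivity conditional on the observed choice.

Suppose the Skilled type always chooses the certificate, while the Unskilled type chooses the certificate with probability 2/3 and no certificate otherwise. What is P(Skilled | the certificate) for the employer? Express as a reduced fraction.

P(the certificate) = (4/5)·1 + (1/5)·(2/3) = 14/15.
By Bayes' rule, P(Skilled | the certificate) = (4/5) / (14/15) = 6/7.

6/7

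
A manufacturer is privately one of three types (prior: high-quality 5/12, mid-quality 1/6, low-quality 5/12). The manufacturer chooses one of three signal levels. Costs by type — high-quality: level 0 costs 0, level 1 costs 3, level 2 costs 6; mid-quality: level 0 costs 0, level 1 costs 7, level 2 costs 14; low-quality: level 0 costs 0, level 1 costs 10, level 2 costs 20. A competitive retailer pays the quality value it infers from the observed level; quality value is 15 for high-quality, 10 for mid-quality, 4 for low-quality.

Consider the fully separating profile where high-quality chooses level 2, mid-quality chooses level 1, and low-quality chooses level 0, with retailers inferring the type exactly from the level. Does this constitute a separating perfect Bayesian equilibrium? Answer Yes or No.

No

Separating prices: level 2 → 15, level 1 → 10, level 0 → 4.
high-quality (assigned level 2): level 0: 4 − 0 = 4; level 1: 10 − 3 = 7; level 2: 15 − 6 = 9. high-quality stays.
mid-quality (assigned level 1): level 0: 4 − 0 = 4; level 1: 10 − 7 = 3; level 2: 15 − 14 = 1. mid-quality prefers level 0.
low-quality (assigned level 0): level 0: 4 − 0 = 4; level 1: 10 − 10 = 0; level 2: 15 − 20 = -5. low-quality stays.
At least one type deviates; the separating profile fails.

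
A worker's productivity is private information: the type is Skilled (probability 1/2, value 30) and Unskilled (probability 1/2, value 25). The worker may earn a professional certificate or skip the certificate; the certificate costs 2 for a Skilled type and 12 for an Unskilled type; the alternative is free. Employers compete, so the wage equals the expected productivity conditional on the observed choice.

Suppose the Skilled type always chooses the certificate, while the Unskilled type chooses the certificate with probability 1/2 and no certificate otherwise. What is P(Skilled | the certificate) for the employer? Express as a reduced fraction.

2/3

P(the certificate) = (1/2)·1 + (1/2)·(1/2) = 3/4.
By Bayes' rule, P(Skilled | the certificate) = (1/2) / (3/4) = 2/3.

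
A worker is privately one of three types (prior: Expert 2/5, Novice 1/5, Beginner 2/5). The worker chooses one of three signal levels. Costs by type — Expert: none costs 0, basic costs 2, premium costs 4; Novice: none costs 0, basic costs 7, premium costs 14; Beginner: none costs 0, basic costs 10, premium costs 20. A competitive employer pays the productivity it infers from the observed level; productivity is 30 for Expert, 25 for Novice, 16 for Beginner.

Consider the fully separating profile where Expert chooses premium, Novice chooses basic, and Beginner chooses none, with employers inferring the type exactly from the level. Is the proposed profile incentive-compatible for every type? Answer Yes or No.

Yes

Separating wages: premium → 30, basic → 25, none → 16.
Expert (assigned premium): none: 16 − 0 = 16; basic: 25 − 2 = 23; premium: 30 − 4 = 26. Expert stays.
Novice (assigned basic): none: 16 − 0 = 16; basic: 25 − 7 = 18; premium: 30 − 14 = 16. Novice stays.
Beginner (assigned none): none: 16 − 0 = 16; basic: 25 − 10 = 15; premium: 30 − 20 = 10. Beginner stays.
Every type prefers its assigned level; separation holds.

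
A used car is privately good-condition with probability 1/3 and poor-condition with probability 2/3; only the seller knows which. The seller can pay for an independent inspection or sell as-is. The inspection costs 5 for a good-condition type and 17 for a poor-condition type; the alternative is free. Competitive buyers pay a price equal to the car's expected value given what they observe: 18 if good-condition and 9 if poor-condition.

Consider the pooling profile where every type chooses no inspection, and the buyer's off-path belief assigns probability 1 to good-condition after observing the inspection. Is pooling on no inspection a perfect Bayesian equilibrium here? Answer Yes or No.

On path, the buyer holds the prior and pays 1/3·18 + 2/3·9 = 12. Off path (the inspection), believing good-condition, it pays 18.
good-condition: no inspection nets 12; the inspection nets 18 − 5 = 13. good-condition would deviate.
poor-condition: no inspection nets 12; the inspection nets 18 − 17 = 1. poor-condition stays.
A type deviates, so pooling fails.

No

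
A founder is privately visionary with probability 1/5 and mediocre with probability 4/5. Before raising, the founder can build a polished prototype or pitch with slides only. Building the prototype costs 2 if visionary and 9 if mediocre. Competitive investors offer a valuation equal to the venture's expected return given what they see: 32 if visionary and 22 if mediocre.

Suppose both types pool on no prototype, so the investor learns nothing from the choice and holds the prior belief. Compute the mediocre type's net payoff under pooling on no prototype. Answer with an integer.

Pooled valuation = 1/5·32 + 4/5·22 = 24.
mediocre pays no cost for no prototype, so net payoff = 24.

24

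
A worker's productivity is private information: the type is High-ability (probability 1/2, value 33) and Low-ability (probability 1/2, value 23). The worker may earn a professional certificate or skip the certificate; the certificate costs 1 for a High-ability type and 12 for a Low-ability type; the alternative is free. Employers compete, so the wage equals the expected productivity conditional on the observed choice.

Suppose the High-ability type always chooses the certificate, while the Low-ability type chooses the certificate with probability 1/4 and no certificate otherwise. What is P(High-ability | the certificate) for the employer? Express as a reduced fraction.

P(the certificate) = (1/2)·1 + (1/2)·(1/4) = 5/8.
By Bayes' rule, P(High-ability | the certificate) = (1/2) / (5/8) = 4/5.

4/5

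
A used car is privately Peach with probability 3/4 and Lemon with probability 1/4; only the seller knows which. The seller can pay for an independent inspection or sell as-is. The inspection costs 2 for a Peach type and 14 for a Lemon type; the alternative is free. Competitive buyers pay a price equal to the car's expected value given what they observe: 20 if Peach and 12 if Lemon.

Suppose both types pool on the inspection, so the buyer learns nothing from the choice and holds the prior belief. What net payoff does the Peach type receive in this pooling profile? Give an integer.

Pooled price = 3/4·20 + 1/4·12 = 18.
Peach pays cost 2 for the inspection, so net payoff = 18 − 2 = 16.

16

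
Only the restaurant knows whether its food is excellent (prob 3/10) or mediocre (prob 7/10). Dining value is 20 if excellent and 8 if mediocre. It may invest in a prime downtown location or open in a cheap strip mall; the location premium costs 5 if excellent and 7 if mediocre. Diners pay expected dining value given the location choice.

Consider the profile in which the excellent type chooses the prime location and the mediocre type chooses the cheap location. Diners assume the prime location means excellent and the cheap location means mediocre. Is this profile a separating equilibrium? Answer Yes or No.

No

Under these beliefs, the prime location earns price premium 20 and the cheap location earns price premium 8.
excellent: the prime location nets 20 − 5 = 15; the cheap location nets 8. excellent prefers the prime location.
mediocre: the prime location nets 20 − 7 = 13; the cheap location nets 8. mediocre would deviate to the prime location.
mediocre has a profitable deviation, so the profile is not an equilibrium.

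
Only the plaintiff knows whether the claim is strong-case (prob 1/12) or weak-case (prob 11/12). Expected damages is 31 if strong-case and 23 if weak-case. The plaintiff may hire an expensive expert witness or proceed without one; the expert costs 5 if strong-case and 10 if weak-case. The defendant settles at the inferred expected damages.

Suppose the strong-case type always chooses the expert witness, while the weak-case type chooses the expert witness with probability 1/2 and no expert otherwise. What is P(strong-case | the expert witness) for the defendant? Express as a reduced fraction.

2/13

P(the expert witness) = (1/12)·1 + (11/12)·(1/2) = 13/24.
By Bayes' rule, P(strong-case | the expert witness) = (1/12) / (13/24) = 2/13.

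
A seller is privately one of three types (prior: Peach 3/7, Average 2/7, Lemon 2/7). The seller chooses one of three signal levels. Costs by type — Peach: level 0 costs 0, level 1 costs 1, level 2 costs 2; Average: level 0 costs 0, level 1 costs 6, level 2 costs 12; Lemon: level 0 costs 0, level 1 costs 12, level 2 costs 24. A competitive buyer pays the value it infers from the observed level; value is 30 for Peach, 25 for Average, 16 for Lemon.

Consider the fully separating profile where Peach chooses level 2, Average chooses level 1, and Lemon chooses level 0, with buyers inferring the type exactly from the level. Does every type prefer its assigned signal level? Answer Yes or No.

Yes

Separating prices: level 2 → 30, level 1 → 25, level 0 → 16.
Peach (assigned level 2): level 0: 16 − 0 = 16; level 1: 25 − 1 = 24; level 2: 30 − 2 = 28. Peach stays.
Average (assigned level 1): level 0: 16 − 0 = 16; level 1: 25 − 6 = 19; level 2: 30 − 12 = 18. Average stays.
Lemon (assigned level 0): level 0: 16 − 0 = 16; level 1: 25 − 12 = 13; level 2: 30 − 24 = 6. Lemon stays.
Every type prefers its assigned level; separation holds.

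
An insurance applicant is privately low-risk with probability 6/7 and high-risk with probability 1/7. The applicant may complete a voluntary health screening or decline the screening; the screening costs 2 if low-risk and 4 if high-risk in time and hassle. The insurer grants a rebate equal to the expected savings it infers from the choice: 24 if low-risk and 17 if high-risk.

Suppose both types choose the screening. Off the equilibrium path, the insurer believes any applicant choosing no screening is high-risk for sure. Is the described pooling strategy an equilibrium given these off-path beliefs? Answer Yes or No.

Yes

On path, the insurer holds the prior and pays 6/7·24 + 1/7·17 = 23. Off path (no screening), believing high-risk, it pays 17.
low-risk: the screening nets 23 − 2 = 21; no screening nets 17. low-risk stays.
high-risk: the screening nets 23 − 4 = 19; no screening nets 17. high-risk stays.
No type deviates, so pooling is sustained.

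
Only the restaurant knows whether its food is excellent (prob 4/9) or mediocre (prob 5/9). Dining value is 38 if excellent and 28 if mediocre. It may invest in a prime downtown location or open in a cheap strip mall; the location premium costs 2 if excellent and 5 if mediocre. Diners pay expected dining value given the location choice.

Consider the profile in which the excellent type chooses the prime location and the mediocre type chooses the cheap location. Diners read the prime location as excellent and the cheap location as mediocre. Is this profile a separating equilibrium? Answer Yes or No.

No

Under these beliefs, the prime location earns price premium 38 and the cheap location earns price premium 28.
excellent: the prime location nets 38 − 2 = 36; the cheap location nets 28. excellent prefers the prime location.
mediocre: the prime location nets 38 − 5 = 33; the cheap location nets 28. mediocre would deviate to the prime location.
mediocre has a profitable deviation, so the profile is not an equilibrium.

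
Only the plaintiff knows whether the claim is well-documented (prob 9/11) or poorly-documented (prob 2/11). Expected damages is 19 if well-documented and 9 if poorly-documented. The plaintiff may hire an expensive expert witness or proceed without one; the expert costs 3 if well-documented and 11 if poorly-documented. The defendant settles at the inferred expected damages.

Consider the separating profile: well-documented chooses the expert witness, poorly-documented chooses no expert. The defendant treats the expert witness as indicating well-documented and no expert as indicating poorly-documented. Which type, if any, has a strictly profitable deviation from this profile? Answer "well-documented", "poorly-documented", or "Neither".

The expert witness pays 19; no expert pays 9.
well-documented: assigned the expert witness, nets 19 − 3 = 16; deviating to no expert nets 9.
poorly-documented: assigned no expert, nets 9; deviating to the expert witness nets 19 − 11 = 8.
Both types strictly prefer their assigned action; no profitable deviation.

Neither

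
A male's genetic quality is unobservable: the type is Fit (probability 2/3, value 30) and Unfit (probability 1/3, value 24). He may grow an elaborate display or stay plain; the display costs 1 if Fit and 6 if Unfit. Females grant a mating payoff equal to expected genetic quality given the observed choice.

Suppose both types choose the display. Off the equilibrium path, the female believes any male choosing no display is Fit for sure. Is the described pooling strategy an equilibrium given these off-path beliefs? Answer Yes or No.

On path, the female holds the prior and pays 2/3·30 + 1/3·24 = 28. Off path (no display), believing Fit, it pays 30.
Fit: the display nets 28 − 1 = 27; no display nets 30. Fit would deviate.
Unfit: the display nets 28 − 6 = 22; no display nets 30. Unfit would deviate.
A type deviates, so pooling fails.

No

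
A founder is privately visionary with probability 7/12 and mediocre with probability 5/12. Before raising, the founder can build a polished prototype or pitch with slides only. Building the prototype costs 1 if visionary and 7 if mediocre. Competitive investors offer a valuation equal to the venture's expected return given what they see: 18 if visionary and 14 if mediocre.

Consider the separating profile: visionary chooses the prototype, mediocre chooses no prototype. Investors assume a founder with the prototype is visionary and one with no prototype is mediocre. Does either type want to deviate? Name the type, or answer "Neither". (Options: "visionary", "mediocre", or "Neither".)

Neither

The prototype pays 18; no prototype pays 14.
visionary: assigned the prototype, nets 18 − 1 = 17; deviating to no prototype nets 14.
mediocre: assigned no prototype, nets 14; deviating to the prototype nets 18 − 7 = 11.
Both types strictly prefer their assigned action; no profitable deviation.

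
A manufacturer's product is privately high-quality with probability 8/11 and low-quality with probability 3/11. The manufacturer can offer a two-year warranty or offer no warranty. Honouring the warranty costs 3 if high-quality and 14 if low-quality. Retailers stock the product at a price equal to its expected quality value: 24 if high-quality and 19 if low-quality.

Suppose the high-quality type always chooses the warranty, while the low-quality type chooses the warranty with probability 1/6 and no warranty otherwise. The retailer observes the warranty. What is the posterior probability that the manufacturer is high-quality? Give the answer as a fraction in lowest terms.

16/17

P(the warranty) = (8/11)·1 + (3/11)·(1/6) = 17/22.
By Bayes' rule, P(high-quality | the warranty) = (8/11) / (17/22) = 16/17.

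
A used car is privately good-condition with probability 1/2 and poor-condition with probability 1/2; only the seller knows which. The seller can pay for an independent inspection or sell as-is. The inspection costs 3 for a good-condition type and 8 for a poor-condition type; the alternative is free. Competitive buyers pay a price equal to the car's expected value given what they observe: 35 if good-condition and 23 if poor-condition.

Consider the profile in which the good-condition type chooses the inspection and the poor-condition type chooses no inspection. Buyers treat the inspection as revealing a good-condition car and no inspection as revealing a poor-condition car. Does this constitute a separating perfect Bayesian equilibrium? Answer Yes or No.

No

Under these beliefs, the inspection earns price 35 and no inspection earns price 23.
good-condition: the inspection nets 35 − 3 = 32; no inspection nets 23. good-condition prefers the inspection.
poor-condition: the inspection nets 35 − 8 = 27; no inspection nets 23. poor-condition would deviate to the inspection.
poor-condition has a profitable deviation, so the profile is not an equilibrium.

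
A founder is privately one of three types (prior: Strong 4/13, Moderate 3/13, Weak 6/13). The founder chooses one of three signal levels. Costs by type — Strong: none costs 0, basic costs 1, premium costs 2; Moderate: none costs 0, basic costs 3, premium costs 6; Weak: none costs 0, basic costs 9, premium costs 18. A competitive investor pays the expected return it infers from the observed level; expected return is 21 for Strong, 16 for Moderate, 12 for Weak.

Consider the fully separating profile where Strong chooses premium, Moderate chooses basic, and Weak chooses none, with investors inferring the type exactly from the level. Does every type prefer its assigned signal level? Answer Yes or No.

No

Separating valuations: premium → 21, basic → 16, none → 12.
Strong (assigned premium): none: 12 − 0 = 12; basic: 16 − 1 = 15; premium: 21 − 2 = 19. Strong stays.
Moderate (assigned basic): none: 12 − 0 = 12; basic: 16 − 3 = 13; premium: 21 − 6 = 15. Moderate prefers premium.
Weak (assigned none): none: 12 − 0 = 12; basic: 16 − 9 = 7; premium: 21 − 18 = 3. Weak stays.
At least one type deviates; the separating profile fails.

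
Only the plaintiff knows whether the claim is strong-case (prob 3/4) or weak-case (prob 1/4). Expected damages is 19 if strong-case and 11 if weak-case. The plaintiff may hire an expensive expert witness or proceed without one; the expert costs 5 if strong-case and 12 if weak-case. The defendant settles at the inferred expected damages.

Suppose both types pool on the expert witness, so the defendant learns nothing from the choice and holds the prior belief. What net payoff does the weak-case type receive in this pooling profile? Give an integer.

5

Pooled settlement = 3/4·19 + 1/4·11 = 17.
weak-case pays cost 12 for the expert witness, so net payoff = 17 − 12 = 5.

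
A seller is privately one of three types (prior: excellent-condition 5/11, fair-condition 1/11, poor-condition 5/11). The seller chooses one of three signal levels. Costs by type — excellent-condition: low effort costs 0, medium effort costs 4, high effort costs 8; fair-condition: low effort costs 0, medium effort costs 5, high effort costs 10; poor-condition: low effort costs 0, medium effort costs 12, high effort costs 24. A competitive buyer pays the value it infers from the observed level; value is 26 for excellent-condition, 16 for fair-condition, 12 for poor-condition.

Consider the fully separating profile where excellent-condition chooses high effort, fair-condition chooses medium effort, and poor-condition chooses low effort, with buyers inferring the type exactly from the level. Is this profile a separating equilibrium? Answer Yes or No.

No

Separating prices: high effort → 26, medium effort → 16, low effort → 12.
excellent-condition (assigned high effort): low effort: 12 − 0 = 12; medium effort: 16 − 4 = 12; high effort: 26 − 8 = 18. excellent-condition stays.
fair-condition (assigned medium effort): low effort: 12 − 0 = 12; medium effort: 16 − 5 = 11; high effort: 26 − 10 = 16. fair-condition prefers high effort.
poor-condition (assigned low effort): low effort: 12 − 0 = 12; medium effort: 16 − 12 = 4; high effort: 26 − 24 = 2. poor-condition stays.
At least one type deviates; the separating profile fails.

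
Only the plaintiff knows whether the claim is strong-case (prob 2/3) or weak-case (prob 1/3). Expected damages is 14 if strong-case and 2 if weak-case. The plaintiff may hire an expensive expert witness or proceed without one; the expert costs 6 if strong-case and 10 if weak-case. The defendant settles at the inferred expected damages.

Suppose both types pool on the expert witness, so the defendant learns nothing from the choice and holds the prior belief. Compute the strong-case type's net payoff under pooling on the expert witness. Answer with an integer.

4

Pooled settlement = 2/3·14 + 1/3·2 = 10.
strong-case pays cost 6 for the expert witness, so net payoff = 10 − 6 = 4.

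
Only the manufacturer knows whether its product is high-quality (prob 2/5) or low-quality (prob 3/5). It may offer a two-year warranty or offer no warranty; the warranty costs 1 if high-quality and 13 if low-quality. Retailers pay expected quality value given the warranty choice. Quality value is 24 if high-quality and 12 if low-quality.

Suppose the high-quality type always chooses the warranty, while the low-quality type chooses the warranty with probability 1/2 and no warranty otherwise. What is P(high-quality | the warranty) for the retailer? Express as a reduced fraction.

4/7

P(the warranty) = (2/5)·1 + (3/5)·(1/2) = 7/10.
By Bayes' rule, P(high-quality | the warranty) = (2/5) / (7/10) = 4/7.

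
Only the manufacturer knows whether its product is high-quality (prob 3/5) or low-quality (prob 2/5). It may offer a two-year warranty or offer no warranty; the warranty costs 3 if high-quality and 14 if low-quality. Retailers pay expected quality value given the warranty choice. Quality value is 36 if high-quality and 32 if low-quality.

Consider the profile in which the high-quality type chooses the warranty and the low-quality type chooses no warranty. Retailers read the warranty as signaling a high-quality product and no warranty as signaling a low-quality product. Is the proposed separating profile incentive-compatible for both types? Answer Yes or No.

Under these beliefs, the warranty earns price 36 and no warranty earns price 32.
high-quality: the warranty nets 36 − 3 = 33; no warranty nets 32. high-quality prefers the warranty.
low-quality: the warranty nets 36 − 14 = 22; no warranty nets 32. low-quality prefers no warranty.
Neither type deviates, so the separating profile is an equilibrium.

Yes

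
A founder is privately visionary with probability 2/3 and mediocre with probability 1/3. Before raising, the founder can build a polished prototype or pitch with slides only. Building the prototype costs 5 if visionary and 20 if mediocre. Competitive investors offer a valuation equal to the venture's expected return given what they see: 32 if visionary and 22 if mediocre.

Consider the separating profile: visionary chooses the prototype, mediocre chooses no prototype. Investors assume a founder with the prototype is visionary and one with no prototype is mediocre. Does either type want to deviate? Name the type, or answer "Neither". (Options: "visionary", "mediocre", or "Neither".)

The prototype pays 32; no prototype pays 22.
visionary: assigned the prototype, nets 32 − 5 = 27; deviating to no prototype nets 22.
mediocre: assigned no prototype, nets 22; deviating to the prototype nets 32 − 20 = 12.
Both types strictly prefer their assigned action; no profitable deviation.

Neither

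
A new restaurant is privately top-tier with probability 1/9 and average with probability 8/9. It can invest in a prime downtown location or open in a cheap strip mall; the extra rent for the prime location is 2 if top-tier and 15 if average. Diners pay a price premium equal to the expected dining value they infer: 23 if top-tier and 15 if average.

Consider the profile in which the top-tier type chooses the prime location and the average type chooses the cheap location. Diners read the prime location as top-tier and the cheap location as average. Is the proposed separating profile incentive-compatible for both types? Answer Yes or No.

Yes

Under these beliefs, the prime location earns price premium 23 and the cheap location earns price premium 15.
top-tier: the prime location nets 23 − 2 = 21; the cheap location nets 15. top-tier prefers the prime location.
average: the prime location nets 23 − 15 = 8; the cheap location nets 15. average prefers the cheap location.
Neither type deviates, so the separating profile is an equilibrium.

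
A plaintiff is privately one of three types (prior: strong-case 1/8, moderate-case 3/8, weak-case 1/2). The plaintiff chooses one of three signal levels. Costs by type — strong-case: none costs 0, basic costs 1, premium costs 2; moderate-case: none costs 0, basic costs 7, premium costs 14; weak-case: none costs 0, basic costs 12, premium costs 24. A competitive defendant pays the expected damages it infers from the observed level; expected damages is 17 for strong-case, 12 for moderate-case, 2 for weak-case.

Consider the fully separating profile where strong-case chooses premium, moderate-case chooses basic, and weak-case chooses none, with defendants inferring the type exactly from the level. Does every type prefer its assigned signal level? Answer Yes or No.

Separating settlements: premium → 17, basic → 12, none → 2.
strong-case (assigned premium): none: 2 − 0 = 2; basic: 12 − 1 = 11; premium: 17 − 2 = 15. strong-case stays.
moderate-case (assigned basic): none: 2 − 0 = 2; basic: 12 − 7 = 5; premium: 17 − 14 = 3. moderate-case stays.
weak-case (assigned none): none: 2 − 0 = 2; basic: 12 − 12 = 0; premium: 17 − 24 = -7. weak-case stays.
Every type prefers its assigned level; separation holds.

Yes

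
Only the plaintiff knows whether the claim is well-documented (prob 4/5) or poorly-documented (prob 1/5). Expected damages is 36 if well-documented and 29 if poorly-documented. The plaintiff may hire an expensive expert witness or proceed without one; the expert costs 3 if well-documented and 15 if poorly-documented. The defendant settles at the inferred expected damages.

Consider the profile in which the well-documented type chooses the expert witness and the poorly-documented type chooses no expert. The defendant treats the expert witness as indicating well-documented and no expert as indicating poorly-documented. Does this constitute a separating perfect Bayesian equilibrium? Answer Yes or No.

Yes

Under these beliefs, the expert witness earns settlement 36 and no expert earns settlement 29.
well-documented: the expert witness nets 36 − 3 = 33; no expert nets 29. well-documented prefers the expert witness.
poorly-documented: the expert witness nets 36 − 15 = 21; no expert nets 29. poorly-documented prefers no expert.
Neither type deviates, so the separating profile is an equilibrium.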